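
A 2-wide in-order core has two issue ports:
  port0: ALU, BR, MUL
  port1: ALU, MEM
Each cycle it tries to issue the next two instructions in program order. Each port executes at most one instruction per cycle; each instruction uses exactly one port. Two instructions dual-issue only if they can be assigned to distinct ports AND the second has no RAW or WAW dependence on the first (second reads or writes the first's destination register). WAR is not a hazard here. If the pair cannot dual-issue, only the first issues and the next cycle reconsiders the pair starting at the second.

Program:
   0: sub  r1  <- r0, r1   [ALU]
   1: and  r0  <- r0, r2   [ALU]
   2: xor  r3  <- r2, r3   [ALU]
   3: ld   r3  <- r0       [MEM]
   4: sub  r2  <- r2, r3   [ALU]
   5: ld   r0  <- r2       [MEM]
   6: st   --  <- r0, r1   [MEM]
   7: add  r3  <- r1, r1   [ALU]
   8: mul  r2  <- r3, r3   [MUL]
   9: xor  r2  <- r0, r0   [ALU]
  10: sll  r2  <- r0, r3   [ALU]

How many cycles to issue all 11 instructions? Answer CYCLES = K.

CYCLES = 9

c0: i0/i1 sub+and  pair
c1: i2 xor  WAW r3
c2: i3 ld  RAW r3
c3: i4 sub  RAW r2
c4: i5 ld  no-port MEM/MEM
c5: i6/i7 st+add  pair
c6: i8 mul  WAW r2
c7: i9 xor  WAW r2
c8: i10 sll  tail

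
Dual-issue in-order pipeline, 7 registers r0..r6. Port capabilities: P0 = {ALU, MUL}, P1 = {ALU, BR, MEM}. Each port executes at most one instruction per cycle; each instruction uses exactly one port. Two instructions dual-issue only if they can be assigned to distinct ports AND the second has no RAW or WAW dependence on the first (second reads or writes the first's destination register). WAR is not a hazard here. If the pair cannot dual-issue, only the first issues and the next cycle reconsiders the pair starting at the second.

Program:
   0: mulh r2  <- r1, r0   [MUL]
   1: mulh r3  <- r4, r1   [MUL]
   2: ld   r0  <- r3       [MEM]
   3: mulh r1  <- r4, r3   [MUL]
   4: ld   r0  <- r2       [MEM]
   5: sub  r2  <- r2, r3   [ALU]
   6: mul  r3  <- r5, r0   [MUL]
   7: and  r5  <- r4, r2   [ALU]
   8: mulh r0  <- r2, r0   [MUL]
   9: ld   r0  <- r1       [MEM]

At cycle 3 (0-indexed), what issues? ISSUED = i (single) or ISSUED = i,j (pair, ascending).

[0] i0  mulh  -- no-port MUL/MUL
[1] i1  mulh  -- RAW r3
[2] i2,i3  ld+mulh  -- pair
[3] i4,i5  ld+sub  -- pair
[4] i6,i7  mul+and  -- pair
[5] i8  mulh  -- WAW r0
[6] i9  ld  -- tail

ISSUED = 4,5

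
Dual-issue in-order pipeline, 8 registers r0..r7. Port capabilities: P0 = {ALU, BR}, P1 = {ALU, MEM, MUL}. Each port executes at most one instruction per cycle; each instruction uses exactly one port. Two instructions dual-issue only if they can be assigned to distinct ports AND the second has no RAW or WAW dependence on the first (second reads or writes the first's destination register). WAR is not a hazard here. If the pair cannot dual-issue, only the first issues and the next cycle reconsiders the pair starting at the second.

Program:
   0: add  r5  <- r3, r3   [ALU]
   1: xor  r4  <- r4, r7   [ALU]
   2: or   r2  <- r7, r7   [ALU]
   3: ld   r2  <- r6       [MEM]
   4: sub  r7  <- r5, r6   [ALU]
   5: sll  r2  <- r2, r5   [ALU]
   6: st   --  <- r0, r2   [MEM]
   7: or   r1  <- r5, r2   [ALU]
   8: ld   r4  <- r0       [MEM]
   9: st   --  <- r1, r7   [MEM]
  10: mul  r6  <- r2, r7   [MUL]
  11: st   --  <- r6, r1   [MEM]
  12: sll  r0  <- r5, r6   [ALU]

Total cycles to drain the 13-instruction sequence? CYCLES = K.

c0: i0+i1 add;xor  dual
c1: i2 or  WAW r2
c2: i3+i4 ld;sub  dual
c3: i5 sll  RAW r2
c4: i6+i7 st;or  dual
c5: i8 ld  no-port MEM/MEM
c6: i9 st  no-port MEM/MUL
c7: i10 mul  no-port MUL/MEM
c8: i11+i12 st;sll  dual

CYCLES = 9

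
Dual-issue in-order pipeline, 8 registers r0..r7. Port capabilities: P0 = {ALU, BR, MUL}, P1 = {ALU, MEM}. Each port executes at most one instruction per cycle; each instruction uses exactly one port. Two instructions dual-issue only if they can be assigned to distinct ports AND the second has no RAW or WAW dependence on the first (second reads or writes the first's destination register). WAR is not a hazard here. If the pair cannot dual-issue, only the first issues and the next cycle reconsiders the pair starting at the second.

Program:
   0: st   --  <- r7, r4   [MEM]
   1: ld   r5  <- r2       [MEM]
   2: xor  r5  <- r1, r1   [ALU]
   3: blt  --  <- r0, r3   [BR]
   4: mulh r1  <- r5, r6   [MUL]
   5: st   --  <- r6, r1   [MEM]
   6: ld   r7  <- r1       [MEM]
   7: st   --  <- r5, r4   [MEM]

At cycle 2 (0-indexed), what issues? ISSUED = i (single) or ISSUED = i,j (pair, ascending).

c0: i0 st  no-port MEM/MEM
c1: i1 ld  WAW r5
c2: i2+i3 xor;blt  2-wide
c3: i4 mulh  RAW r1
c4: i5 st  no-port MEM/MEM
c5: i6 ld  no-port MEM/MEM
c6: i7 st  tail

ISSUED = 2,3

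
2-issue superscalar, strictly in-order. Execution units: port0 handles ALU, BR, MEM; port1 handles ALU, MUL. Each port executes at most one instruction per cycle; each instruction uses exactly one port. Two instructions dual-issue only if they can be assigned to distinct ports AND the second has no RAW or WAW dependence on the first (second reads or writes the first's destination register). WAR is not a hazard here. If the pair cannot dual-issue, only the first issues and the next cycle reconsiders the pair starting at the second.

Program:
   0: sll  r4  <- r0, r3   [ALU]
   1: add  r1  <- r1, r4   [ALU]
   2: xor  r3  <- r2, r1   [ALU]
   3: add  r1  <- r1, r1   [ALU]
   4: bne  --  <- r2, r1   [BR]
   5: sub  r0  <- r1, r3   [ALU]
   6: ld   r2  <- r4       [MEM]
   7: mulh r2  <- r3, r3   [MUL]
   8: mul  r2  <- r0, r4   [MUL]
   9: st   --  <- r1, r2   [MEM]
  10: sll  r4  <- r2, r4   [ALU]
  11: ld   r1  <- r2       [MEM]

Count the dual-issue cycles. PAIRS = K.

PAIRS = 3

t=0 i0:sll.ALU ; RAW r4
t=1 i1:add.ALU ; RAW r1
t=2 i2+i3:xor.ALU add.ALU ; pair
t=3 i4+i5:bne.BR sub.ALU ; pair
t=4 i6:ld.MEM ; WAW r2
t=5 i7:mulh.MUL ; no-port MUL/MUL
t=6 i8:mul.MUL ; RAW r2
t=7 i9+i10:st.MEM sll.ALU ; pair
t=8 i11:ld.MEM ; tail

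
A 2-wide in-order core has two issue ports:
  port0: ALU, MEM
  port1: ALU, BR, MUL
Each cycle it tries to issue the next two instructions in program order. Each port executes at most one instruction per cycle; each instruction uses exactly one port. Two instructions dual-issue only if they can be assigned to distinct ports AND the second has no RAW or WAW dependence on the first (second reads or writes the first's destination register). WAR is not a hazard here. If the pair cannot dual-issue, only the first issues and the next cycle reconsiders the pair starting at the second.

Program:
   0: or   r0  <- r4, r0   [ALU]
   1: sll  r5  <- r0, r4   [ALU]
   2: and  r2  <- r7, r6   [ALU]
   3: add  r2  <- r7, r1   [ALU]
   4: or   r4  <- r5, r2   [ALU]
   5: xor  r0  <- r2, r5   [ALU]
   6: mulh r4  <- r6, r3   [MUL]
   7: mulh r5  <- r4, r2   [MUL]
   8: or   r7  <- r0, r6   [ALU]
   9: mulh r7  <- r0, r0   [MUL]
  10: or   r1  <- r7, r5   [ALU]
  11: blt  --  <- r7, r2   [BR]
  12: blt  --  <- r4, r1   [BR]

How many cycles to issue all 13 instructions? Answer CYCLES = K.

t=0 i0:or ; RAW r0
t=1 i1&i2:sll/and ; 2-wide
t=2 i3:add ; RAW r2
t=3 i4&i5:or/xor ; 2-wide
t=4 i6:mulh ; no-port MUL/MUL
t=5 i7&i8:mulh/or ; 2-wide
t=6 i9:mulh ; RAW r7
t=7 i10&i11:or/blt ; 2-wide
t=8 i12:blt ; tail

CYCLES = 9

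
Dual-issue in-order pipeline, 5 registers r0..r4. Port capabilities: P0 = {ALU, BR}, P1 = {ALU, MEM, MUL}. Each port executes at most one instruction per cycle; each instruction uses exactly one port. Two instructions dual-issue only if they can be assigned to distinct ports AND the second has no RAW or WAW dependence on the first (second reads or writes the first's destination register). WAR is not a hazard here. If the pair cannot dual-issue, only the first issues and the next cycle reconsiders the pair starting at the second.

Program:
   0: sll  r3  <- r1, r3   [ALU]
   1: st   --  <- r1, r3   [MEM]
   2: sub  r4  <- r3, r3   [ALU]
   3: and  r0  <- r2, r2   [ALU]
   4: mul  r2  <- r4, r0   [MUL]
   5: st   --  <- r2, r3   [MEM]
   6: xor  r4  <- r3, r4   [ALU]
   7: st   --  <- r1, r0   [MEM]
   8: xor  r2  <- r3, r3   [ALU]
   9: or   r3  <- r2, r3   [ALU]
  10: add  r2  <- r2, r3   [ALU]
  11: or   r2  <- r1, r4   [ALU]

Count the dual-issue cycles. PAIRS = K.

PAIRS = 3

#0 head=0: sll i0 RAW r3
#1 head=1: st+sub i1&i2 dual
#2 head=3: and i3 RAW r0
#3 head=4: mul i4 no-port MUL/MEM
#4 head=5: st+xor i5&i6 dual
#5 head=7: st+xor i7&i8 dual
#6 head=9: or i9 RAW r3
#7 head=10: add i10 WAW r2
#8 head=11: or i11 tail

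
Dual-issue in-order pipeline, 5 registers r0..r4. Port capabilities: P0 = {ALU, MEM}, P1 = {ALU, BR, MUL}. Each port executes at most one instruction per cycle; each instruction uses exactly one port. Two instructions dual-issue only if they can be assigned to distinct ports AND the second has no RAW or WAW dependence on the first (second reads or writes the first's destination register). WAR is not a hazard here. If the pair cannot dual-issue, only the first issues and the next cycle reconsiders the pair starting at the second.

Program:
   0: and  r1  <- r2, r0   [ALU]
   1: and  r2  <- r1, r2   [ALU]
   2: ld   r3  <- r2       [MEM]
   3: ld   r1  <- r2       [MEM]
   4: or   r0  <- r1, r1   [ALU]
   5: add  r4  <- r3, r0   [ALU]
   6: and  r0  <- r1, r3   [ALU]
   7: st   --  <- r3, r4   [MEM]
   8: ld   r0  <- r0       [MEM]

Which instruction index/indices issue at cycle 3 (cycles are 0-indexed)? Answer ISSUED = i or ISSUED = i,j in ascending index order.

ISSUED = 3

  cy0 -> i0 (and.ALU) RAW r1
  cy1 -> i1 (and.ALU) RAW r2
  cy2 -> i2 (ld.MEM) no-port MEM/MEM
  cy3 -> i3 (ld.MEM) RAW r1
  cy4 -> i4 (or.ALU) RAW r0
  cy5 -> i5&i6 (add.ALU+and.ALU) pair
  cy6 -> i7 (st.MEM) no-port MEM/MEM
  cy7 -> i8 (ld.MEM) tail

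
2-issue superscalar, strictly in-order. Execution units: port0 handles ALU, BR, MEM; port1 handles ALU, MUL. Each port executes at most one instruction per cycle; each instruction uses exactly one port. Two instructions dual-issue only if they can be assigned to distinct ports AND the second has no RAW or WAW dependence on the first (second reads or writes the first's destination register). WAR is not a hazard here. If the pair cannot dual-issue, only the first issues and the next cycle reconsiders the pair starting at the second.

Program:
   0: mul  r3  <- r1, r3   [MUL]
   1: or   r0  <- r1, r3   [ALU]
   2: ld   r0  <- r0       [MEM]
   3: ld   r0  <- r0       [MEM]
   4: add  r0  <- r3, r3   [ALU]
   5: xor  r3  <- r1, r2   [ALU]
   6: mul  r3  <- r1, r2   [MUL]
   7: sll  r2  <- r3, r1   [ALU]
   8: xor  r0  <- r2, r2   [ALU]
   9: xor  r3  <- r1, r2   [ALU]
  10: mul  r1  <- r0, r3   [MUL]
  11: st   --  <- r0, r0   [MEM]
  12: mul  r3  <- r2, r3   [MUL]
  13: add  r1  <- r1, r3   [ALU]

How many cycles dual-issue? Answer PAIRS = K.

PAIRS = 3

0. mul @i0  | RAW r3
1. or @i1  | RAW+WAW r0
2. ld @i2  | no-port MEM/MEM
3. ld @i3  | WAW r0
4. add;xor @i4/i5  | dual
5. mul @i6  | RAW r3
6. sll @i7  | RAW r2
7. xor;xor @i8/i9  | dual
8. mul;st @i10/i11  | dual
9. mul @i12  | RAW r3
10. add @i13  | tail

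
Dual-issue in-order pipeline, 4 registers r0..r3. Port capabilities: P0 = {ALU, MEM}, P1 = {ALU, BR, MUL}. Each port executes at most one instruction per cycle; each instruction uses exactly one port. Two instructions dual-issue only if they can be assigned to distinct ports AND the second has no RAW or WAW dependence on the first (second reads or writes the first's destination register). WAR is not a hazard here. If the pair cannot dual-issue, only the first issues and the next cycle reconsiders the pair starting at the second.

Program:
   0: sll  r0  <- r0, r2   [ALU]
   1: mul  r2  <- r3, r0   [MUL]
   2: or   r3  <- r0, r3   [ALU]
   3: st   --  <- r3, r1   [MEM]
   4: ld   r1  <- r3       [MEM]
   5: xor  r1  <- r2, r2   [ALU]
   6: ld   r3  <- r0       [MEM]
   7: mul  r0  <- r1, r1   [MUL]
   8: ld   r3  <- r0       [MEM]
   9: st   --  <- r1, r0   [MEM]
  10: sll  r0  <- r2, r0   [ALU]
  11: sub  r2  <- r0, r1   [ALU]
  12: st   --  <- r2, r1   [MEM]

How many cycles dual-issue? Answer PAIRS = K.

PAIRS = 3

  cy0 -> i0 (sll.ALU) RAW r0
  cy1 -> i1/i2 (mul.MUL;or.ALU) 2-wide
  cy2 -> i3 (st.MEM) no-port MEM/MEM
  cy3 -> i4 (ld.MEM) WAW r1
  cy4 -> i5/i6 (xor.ALU;ld.MEM) 2-wide
  cy5 -> i7 (mul.MUL) RAW r0
  cy6 -> i8 (ld.MEM) no-port MEM/MEM
  cy7 -> i9/i10 (st.MEM;sll.ALU) 2-wide
  cy8 -> i11 (sub.ALU) RAW r2
  cy9 -> i12 (st.MEM) tail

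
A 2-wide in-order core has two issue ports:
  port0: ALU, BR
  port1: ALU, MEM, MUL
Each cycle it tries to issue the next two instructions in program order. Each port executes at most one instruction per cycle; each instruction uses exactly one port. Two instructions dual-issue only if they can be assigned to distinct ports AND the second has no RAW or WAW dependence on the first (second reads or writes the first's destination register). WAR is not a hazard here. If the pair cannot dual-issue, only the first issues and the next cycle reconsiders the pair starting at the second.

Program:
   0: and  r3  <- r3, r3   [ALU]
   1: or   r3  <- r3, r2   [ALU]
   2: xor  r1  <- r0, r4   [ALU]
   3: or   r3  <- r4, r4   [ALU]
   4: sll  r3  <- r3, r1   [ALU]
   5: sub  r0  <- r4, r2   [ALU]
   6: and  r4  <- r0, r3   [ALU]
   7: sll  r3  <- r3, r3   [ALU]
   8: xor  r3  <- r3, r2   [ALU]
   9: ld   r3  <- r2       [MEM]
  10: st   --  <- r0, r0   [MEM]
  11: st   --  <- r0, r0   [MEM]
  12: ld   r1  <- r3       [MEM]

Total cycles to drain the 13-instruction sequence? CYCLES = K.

#0 head=0: and i0 RAW+WAW r3
#1 head=1: or+xor i1+i2 pair
#2 head=3: or i3 RAW+WAW r3
#3 head=4: sll+sub i4+i5 pair
#4 head=6: and+sll i6+i7 pair
#5 head=8: xor i8 WAW r3
#6 head=9: ld i9 no-port MEM/MEM
#7 head=10: st i10 no-port MEM/MEM
#8 head=11: st i11 no-port MEM/MEM
#9 head=12: ld i12 tail

CYCLES = 10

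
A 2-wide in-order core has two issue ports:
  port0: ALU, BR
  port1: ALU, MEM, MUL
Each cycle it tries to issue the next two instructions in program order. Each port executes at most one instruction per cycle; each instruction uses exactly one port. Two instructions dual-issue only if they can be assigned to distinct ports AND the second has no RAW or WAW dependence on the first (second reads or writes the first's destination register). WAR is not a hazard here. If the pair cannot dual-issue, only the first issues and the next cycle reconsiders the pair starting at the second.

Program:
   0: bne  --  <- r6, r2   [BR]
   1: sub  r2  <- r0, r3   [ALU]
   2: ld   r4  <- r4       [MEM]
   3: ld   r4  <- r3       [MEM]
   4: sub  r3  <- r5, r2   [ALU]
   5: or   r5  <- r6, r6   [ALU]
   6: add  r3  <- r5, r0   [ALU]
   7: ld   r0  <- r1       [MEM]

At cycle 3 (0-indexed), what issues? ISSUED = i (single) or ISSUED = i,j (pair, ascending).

ISSUED = 5

0. bne/sub @i0&i1  | dual
1. ld @i2  | no-port MEM/MEM
2. ld/sub @i3&i4  | dual
3. or @i5  | RAW r5
4. add/ld @i6&i7  | dual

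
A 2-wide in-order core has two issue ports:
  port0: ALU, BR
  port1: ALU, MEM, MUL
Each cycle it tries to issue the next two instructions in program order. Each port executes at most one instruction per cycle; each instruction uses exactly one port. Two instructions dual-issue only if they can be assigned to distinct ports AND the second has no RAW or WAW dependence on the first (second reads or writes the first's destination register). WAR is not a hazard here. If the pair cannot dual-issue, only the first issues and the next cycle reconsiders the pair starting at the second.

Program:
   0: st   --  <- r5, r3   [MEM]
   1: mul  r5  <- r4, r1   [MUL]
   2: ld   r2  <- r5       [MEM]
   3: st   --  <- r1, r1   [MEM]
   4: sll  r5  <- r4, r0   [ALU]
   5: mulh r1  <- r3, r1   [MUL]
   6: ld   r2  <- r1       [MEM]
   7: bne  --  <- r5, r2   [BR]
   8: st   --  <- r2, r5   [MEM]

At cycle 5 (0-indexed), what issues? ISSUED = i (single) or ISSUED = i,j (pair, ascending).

ISSUED = 6

0. st.MEM @i0  | no-port MEM/MUL
1. mul.MUL @i1  | no-port MUL/MEM
2. ld.MEM @i2  | no-port MEM/MEM
3. st.MEM sll.ALU @i3+i4  | dual
4. mulh.MUL @i5  | no-port MUL/MEM
5. ld.MEM @i6  | RAW r2
6. bne.BR st.MEM @i7+i8  | dual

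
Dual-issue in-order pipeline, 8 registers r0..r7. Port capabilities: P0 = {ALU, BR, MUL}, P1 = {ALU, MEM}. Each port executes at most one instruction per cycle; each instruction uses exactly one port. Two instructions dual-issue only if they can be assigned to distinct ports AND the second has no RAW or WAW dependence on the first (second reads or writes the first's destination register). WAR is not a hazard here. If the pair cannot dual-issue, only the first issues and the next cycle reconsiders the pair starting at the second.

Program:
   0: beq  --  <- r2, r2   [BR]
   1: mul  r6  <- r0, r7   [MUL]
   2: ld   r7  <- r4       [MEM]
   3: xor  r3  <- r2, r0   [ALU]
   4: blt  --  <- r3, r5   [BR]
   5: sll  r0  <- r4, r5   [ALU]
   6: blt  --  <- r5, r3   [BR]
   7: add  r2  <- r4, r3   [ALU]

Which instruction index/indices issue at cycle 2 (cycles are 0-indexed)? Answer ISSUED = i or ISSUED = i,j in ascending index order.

ISSUED = 3

[0] i0  beq  -- no-port BR/MUL
[1] i1/i2  mul/ld  -- dual
[2] i3  xor  -- RAW r3
[3] i4/i5  blt/sll  -- dual
[4] i6/i7  blt/add  -- dual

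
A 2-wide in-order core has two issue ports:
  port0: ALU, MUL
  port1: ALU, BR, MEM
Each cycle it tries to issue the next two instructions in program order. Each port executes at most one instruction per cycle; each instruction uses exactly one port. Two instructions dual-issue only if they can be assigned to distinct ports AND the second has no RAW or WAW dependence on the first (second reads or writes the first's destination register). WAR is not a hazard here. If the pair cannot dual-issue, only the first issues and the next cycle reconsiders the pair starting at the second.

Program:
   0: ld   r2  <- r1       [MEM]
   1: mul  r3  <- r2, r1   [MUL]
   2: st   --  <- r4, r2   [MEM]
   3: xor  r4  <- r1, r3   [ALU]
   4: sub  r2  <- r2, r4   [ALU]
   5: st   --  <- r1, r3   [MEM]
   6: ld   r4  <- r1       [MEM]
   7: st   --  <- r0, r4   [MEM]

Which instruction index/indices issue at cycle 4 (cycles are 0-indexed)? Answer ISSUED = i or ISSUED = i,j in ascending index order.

c0: i0 ld.MEM  RAW r2
c1: i1+i2 mul.MUL;st.MEM  dual
c2: i3 xor.ALU  RAW r4
c3: i4+i5 sub.ALU;st.MEM  dual
c4: i6 ld.MEM  no-port MEM/MEM
c5: i7 st.MEM  tail

ISSUED = 6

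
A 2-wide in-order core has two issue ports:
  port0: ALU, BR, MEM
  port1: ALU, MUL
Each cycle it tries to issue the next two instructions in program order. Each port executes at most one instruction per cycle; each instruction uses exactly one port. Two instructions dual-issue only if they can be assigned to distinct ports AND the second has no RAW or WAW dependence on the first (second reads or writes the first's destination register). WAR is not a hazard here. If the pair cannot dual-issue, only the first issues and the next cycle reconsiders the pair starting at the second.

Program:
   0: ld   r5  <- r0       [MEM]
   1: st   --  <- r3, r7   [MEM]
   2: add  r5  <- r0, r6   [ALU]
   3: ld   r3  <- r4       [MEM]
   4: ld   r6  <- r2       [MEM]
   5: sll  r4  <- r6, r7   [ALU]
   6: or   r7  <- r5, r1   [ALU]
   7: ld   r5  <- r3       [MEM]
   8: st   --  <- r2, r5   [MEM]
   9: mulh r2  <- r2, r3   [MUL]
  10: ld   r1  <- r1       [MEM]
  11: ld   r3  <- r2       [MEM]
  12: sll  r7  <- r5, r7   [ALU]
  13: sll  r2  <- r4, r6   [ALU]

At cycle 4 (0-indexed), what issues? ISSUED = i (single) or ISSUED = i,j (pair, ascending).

ISSUED = 5,6

[0] i0  ld.MEM  -- no-port MEM/MEM
[1] i1/i2  st.MEM/add.ALU  -- dual
[2] i3  ld.MEM  -- no-port MEM/MEM
[3] i4  ld.MEM  -- RAW r6
[4] i5/i6  sll.ALU/or.ALU  -- dual
[5] i7  ld.MEM  -- no-port MEM/MEM
[6] i8/i9  st.MEM/mulh.MUL  -- dual
[7] i10  ld.MEM  -- no-port MEM/MEM
[8] i11/i12  ld.MEM/sll.ALU  -- dual
[9] i13  sll.ALU  -- tail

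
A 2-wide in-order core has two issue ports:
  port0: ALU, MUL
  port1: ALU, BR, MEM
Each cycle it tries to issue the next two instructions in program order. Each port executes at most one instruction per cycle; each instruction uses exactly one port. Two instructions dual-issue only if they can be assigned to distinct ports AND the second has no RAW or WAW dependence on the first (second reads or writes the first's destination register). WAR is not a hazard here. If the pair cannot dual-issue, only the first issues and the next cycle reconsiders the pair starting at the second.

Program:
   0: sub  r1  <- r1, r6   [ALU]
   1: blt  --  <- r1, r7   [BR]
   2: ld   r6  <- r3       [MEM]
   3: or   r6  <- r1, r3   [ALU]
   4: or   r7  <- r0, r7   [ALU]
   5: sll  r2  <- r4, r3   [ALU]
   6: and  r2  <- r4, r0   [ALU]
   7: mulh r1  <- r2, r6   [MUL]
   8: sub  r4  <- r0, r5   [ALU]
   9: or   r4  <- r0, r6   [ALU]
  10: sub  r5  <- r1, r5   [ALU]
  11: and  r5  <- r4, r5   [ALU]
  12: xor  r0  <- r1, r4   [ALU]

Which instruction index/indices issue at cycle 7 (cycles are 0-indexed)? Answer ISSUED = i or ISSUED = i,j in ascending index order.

c0: i0 sub.ALU  RAW r1
c1: i1 blt.BR  no-port BR/MEM
c2: i2 ld.MEM  WAW r6
c3: i3/i4 or.ALU/or.ALU  pair
c4: i5 sll.ALU  WAW r2
c5: i6 and.ALU  RAW r2
c6: i7/i8 mulh.MUL/sub.ALU  pair
c7: i9/i10 or.ALU/sub.ALU  pair
c8: i11/i12 and.ALU/xor.ALU  pair

ISSUED = 9,10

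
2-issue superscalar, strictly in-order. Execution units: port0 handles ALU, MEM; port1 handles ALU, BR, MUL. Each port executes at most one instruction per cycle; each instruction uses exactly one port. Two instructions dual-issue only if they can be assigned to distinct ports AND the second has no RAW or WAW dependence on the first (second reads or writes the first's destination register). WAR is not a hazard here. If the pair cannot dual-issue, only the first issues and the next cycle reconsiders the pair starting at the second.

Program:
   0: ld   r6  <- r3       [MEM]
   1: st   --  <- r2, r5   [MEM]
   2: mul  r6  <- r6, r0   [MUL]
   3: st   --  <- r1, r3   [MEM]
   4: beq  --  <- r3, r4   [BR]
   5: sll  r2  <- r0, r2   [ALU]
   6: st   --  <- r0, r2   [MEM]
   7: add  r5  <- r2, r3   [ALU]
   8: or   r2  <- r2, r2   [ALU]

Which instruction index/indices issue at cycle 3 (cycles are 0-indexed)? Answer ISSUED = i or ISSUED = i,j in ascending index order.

ISSUED = 5

[0] i0  ld  -- no-port MEM/MEM
[1] i1+i2  st mul  -- pair
[2] i3+i4  st beq  -- pair
[3] i5  sll  -- RAW r2
[4] i6+i7  st add  -- pair
[5] i8  or  -- tail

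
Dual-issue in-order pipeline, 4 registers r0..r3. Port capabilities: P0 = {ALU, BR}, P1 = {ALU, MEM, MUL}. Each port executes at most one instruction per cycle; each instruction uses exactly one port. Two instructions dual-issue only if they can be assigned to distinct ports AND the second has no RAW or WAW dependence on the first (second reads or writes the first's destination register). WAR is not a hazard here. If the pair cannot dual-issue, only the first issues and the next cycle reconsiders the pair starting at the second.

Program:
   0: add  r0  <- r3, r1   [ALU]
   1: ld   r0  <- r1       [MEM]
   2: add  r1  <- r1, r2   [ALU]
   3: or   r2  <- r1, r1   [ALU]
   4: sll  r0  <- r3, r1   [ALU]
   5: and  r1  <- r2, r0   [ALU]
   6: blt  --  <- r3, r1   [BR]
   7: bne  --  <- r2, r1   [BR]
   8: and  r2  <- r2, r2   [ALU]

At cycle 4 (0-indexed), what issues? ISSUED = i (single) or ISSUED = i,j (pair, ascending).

ISSUED = 6

#0 head=0: add i0 WAW r0
#1 head=1: ld/add i1/i2 dual
#2 head=3: or/sll i3/i4 dual
#3 head=5: and i5 RAW r1
#4 head=6: blt i6 no-port BR/BR
#5 head=7: bne/and i7/i8 dual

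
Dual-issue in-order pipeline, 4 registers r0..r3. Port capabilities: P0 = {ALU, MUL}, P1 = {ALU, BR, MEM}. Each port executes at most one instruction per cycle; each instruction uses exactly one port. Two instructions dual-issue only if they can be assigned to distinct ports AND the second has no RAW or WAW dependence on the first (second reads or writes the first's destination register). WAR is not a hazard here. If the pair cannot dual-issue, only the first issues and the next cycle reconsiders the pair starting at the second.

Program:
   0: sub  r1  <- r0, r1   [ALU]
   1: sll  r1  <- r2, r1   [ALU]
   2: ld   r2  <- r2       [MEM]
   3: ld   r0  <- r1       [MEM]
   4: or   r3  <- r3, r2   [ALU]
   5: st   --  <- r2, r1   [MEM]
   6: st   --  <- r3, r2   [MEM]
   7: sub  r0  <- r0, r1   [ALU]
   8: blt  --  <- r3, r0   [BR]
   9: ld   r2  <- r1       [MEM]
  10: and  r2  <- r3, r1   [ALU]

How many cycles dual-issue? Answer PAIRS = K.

  cy0 -> i0 (sub.ALU) RAW+WAW r1
  cy1 -> i1/i2 (sll.ALU ld.MEM) dual
  cy2 -> i3/i4 (ld.MEM or.ALU) dual
  cy3 -> i5 (st.MEM) no-port MEM/MEM
  cy4 -> i6/i7 (st.MEM sub.ALU) dual
  cy5 -> i8 (blt.BR) no-port BR/MEM
  cy6 -> i9 (ld.MEM) WAW r2
  cy7 -> i10 (and.ALU) tail

PAIRS = 3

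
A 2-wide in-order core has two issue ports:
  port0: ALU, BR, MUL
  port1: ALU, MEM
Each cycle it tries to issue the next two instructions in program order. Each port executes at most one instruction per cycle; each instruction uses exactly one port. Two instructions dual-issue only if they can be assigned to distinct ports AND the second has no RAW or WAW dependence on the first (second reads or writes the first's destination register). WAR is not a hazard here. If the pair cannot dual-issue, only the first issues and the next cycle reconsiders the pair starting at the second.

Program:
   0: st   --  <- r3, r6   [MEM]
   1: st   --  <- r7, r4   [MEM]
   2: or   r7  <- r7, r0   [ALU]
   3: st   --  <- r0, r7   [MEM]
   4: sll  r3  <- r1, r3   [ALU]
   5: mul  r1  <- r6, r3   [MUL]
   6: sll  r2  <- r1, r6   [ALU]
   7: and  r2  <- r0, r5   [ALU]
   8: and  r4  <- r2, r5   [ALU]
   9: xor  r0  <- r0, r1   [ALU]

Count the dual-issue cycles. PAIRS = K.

[0] i0  st.MEM  -- no-port MEM/MEM
[1] i1+i2  st.MEM or.ALU  -- pair
[2] i3+i4  st.MEM sll.ALU  -- pair
[3] i5  mul.MUL  -- RAW r1
[4] i6  sll.ALU  -- WAW r2
[5] i7  and.ALU  -- RAW r2
[6] i8+i9  and.ALU xor.ALU  -- pair

PAIRS = 3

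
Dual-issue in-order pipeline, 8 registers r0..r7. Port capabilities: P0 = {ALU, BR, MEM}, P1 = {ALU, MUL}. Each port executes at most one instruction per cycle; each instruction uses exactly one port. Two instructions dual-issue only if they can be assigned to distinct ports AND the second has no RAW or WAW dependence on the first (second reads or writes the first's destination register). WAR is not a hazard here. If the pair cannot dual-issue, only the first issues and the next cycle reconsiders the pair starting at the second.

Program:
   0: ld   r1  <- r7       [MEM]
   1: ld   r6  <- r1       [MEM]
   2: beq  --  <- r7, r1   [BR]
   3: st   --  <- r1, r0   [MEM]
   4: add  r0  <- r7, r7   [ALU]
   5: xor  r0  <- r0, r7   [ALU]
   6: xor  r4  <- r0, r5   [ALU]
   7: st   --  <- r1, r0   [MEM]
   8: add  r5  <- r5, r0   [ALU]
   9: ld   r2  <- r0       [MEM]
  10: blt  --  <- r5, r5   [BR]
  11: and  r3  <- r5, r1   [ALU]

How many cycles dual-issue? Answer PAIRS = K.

t=0 i0:ld.MEM ; no-port MEM/MEM
t=1 i1:ld.MEM ; no-port MEM/BR
t=2 i2:beq.BR ; no-port BR/MEM
t=3 i3,i4:st.MEM add.ALU ; pair
t=4 i5:xor.ALU ; RAW r0
t=5 i6,i7:xor.ALU st.MEM ; pair
t=6 i8,i9:add.ALU ld.MEM ; pair
t=7 i10,i11:blt.BR and.ALU ; pair

PAIRS = 4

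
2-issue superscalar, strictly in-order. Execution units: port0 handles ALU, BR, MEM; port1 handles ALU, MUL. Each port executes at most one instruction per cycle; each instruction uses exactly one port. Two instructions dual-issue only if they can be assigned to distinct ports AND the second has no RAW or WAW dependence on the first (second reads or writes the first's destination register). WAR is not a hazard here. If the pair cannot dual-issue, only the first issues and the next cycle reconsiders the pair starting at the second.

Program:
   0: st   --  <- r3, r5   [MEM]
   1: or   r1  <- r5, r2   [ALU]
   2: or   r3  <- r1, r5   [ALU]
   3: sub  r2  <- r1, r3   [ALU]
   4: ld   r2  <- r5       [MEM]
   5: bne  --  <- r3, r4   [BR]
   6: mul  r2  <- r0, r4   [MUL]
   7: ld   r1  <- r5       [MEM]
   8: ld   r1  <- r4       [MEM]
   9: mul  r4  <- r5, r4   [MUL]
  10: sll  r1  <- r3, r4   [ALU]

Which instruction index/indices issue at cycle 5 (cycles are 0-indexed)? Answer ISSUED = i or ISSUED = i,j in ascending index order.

0. st.MEM;or.ALU @i0&i1  | dual
1. or.ALU @i2  | RAW r3
2. sub.ALU @i3  | WAW r2
3. ld.MEM @i4  | no-port MEM/BR
4. bne.BR;mul.MUL @i5&i6  | dual
5. ld.MEM @i7  | no-port MEM/MEM
6. ld.MEM;mul.MUL @i8&i9  | dual
7. sll.ALU @i10  | tail

ISSUED = 7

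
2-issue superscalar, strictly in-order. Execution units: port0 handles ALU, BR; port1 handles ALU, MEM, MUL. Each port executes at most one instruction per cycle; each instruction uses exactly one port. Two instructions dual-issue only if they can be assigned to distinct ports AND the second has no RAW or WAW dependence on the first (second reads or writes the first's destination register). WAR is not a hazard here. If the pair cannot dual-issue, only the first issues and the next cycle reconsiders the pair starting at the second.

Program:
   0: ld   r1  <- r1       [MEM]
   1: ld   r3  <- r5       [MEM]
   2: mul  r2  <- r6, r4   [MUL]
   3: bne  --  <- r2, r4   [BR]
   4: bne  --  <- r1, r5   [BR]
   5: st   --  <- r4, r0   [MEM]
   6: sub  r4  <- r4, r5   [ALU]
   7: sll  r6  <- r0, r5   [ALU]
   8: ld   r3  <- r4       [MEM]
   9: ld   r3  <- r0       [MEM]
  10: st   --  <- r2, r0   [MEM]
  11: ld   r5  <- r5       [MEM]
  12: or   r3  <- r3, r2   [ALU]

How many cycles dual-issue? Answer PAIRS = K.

0. ld @i0  | no-port MEM/MEM
1. ld @i1  | no-port MEM/MUL
2. mul @i2  | RAW r2
3. bne @i3  | no-port BR/BR
4. bne/st @i4/i5  | 2-wide
5. sub/sll @i6/i7  | 2-wide
6. ld @i8  | no-port MEM/MEM
7. ld @i9  | no-port MEM/MEM
8. st @i10  | no-port MEM/MEM
9. ld/or @i11/i12  | 2-wide

PAIRS = 3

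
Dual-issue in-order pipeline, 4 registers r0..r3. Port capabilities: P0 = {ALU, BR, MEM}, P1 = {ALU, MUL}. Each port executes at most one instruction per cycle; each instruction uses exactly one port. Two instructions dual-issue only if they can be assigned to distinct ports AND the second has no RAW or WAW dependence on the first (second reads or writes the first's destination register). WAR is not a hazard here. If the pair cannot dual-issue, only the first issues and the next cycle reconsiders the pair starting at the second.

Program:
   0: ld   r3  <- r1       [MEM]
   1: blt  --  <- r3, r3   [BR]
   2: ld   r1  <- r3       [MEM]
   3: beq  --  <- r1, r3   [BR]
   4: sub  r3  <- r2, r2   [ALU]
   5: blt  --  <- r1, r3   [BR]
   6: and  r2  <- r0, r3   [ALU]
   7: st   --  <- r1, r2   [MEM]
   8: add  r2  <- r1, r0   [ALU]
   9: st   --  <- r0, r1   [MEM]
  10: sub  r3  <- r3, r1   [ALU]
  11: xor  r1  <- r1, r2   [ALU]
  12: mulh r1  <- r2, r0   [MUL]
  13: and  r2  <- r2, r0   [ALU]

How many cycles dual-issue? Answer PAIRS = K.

[0] i0  ld.MEM  -- no-port MEM/BR
[1] i1  blt.BR  -- no-port BR/MEM
[2] i2  ld.MEM  -- no-port MEM/BR
[3] i3/i4  beq.BR;sub.ALU  -- pair
[4] i5/i6  blt.BR;and.ALU  -- pair
[5] i7/i8  st.MEM;add.ALU  -- pair
[6] i9/i10  st.MEM;sub.ALU  -- pair
[7] i11  xor.ALU  -- WAW r1
[8] i12/i13  mulh.MUL;and.ALU  -- pair

PAIRS = 5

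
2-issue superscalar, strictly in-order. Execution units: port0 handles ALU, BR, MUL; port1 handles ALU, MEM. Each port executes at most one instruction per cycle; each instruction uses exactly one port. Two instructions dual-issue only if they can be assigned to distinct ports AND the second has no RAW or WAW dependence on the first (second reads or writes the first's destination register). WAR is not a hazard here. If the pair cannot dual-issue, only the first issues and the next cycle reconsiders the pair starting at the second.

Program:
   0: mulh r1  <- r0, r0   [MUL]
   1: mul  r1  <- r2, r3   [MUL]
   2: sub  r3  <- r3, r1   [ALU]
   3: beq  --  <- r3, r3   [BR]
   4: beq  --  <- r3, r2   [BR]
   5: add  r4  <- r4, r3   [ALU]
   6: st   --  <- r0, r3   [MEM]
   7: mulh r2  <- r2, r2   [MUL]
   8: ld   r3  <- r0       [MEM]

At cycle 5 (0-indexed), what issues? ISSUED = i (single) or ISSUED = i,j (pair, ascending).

ISSUED = 6,7

0. mulh @i0  | no-port MUL/MUL
1. mul @i1  | RAW r1
2. sub @i2  | RAW r3
3. beq @i3  | no-port BR/BR
4. beq add @i4,i5  | dual
5. st mulh @i6,i7  | dual
6. ld @i8  | tail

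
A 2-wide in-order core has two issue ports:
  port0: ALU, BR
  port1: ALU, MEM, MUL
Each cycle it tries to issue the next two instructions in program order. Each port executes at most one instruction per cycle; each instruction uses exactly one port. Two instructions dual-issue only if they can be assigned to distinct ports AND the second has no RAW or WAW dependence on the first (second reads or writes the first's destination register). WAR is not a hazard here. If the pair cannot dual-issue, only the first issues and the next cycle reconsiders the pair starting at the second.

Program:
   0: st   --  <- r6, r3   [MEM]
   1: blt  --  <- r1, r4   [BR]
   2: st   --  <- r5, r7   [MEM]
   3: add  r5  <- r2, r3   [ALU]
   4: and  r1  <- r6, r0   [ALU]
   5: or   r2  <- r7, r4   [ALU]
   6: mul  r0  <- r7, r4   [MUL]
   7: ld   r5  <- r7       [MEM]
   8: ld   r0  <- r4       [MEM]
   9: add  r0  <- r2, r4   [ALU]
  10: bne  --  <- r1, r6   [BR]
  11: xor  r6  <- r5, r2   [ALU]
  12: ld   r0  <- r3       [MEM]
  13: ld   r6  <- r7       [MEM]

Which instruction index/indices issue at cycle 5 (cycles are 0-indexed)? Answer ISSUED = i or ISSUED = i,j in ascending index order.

ISSUED = 8

c0: i0/i1 st.MEM;blt.BR  dual
c1: i2/i3 st.MEM;add.ALU  dual
c2: i4/i5 and.ALU;or.ALU  dual
c3: i6 mul.MUL  no-port MUL/MEM
c4: i7 ld.MEM  no-port MEM/MEM
c5: i8 ld.MEM  WAW r0
c6: i9/i10 add.ALU;bne.BR  dual
c7: i11/i12 xor.ALU;ld.MEM  dual
c8: i13 ld.MEM  tail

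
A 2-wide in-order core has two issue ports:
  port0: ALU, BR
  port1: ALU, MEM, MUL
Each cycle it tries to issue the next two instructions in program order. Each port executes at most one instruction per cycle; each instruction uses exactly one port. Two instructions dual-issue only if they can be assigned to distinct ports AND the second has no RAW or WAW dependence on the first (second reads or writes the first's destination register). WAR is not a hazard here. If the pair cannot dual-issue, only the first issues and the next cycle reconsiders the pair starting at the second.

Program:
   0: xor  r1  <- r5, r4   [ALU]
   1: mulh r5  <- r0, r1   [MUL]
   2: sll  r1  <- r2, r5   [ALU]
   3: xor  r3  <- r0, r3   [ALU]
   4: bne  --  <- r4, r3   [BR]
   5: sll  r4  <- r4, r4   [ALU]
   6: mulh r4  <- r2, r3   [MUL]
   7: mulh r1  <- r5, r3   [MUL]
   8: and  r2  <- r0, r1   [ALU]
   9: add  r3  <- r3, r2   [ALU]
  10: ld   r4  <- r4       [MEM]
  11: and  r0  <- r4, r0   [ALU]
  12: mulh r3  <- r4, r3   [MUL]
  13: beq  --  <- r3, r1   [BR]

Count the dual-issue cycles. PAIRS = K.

PAIRS = 4

c0: i0 xor.ALU  RAW r1
c1: i1 mulh.MUL  RAW r5
c2: i2/i3 sll.ALU xor.ALU  pair
c3: i4/i5 bne.BR sll.ALU  pair
c4: i6 mulh.MUL  no-port MUL/MUL
c5: i7 mulh.MUL  RAW r1
c6: i8 and.ALU  RAW r2
c7: i9/i10 add.ALU ld.MEM  pair
c8: i11/i12 and.ALU mulh.MUL  pair
c9: i13 beq.BR  tail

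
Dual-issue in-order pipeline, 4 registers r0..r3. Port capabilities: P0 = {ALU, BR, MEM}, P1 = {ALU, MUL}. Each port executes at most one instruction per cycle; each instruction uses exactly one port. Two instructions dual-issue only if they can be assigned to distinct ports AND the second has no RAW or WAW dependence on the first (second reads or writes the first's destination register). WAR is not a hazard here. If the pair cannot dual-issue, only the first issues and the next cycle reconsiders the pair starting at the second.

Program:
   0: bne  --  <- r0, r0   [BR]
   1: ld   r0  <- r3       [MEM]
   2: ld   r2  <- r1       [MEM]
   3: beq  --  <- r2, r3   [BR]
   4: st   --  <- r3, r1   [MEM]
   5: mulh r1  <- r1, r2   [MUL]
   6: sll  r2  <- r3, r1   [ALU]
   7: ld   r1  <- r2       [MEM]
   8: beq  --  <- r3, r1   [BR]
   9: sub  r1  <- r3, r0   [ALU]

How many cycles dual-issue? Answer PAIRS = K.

c0: i0 bne  no-port BR/MEM
c1: i1 ld  no-port MEM/MEM
c2: i2 ld  no-port MEM/BR
c3: i3 beq  no-port BR/MEM
c4: i4+i5 st;mulh  dual
c5: i6 sll  RAW r2
c6: i7 ld  no-port MEM/BR
c7: i8+i9 beq;sub  dual

PAIRS = 2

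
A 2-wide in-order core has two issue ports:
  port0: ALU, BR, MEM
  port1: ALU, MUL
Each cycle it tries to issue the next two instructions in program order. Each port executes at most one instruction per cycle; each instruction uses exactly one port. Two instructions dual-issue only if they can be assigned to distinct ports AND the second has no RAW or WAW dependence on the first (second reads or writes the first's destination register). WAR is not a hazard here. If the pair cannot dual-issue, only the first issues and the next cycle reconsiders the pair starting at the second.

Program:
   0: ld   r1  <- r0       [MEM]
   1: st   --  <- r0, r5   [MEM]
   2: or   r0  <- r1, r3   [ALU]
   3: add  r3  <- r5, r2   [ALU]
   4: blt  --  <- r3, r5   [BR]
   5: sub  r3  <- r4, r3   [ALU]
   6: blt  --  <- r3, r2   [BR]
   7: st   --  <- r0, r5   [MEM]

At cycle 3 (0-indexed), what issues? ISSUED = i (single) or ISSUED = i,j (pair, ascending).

#0 head=0: ld i0 no-port MEM/MEM
#1 head=1: st;or i1+i2 dual
#2 head=3: add i3 RAW r3
#3 head=4: blt;sub i4+i5 dual
#4 head=6: blt i6 no-port BR/MEM
#5 head=7: st i7 tail

ISSUED = 4,5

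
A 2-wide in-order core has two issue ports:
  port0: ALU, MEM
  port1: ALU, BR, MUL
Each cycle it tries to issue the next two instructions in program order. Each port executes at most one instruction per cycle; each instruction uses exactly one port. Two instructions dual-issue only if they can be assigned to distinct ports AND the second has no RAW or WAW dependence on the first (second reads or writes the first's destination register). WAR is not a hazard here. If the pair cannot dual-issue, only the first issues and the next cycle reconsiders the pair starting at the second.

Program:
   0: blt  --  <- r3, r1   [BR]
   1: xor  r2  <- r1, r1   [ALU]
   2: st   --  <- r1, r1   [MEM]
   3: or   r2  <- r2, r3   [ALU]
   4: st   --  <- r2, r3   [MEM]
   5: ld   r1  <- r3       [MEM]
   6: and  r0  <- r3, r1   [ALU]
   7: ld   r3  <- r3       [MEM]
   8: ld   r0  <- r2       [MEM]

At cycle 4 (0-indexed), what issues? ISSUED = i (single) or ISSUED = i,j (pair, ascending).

ISSUED = 6,7

c0: i0/i1 blt;xor  dual
c1: i2/i3 st;or  dual
c2: i4 st  no-port MEM/MEM
c3: i5 ld  RAW r1
c4: i6/i7 and;ld  dual
c5: i8 ld  tail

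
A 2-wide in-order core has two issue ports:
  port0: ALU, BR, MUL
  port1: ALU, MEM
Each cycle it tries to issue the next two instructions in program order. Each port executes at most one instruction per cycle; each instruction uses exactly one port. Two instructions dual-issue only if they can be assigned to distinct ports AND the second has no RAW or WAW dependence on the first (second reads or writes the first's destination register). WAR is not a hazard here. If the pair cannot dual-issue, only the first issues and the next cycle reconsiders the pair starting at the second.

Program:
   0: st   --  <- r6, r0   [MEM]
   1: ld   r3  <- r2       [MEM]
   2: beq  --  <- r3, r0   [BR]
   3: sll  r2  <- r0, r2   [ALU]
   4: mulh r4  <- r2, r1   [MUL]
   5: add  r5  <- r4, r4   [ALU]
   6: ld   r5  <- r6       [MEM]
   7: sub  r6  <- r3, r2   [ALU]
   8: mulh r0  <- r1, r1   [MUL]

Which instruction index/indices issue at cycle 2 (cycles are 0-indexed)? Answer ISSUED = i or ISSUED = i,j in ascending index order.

ISSUED = 2,3

  cy0 -> i0 (st.MEM) no-port MEM/MEM
  cy1 -> i1 (ld.MEM) RAW r3
  cy2 -> i2/i3 (beq.BR sll.ALU) dual
  cy3 -> i4 (mulh.MUL) RAW r4
  cy4 -> i5 (add.ALU) WAW r5
  cy5 -> i6/i7 (ld.MEM sub.ALU) dual
  cy6 -> i8 (mulh.MUL) tail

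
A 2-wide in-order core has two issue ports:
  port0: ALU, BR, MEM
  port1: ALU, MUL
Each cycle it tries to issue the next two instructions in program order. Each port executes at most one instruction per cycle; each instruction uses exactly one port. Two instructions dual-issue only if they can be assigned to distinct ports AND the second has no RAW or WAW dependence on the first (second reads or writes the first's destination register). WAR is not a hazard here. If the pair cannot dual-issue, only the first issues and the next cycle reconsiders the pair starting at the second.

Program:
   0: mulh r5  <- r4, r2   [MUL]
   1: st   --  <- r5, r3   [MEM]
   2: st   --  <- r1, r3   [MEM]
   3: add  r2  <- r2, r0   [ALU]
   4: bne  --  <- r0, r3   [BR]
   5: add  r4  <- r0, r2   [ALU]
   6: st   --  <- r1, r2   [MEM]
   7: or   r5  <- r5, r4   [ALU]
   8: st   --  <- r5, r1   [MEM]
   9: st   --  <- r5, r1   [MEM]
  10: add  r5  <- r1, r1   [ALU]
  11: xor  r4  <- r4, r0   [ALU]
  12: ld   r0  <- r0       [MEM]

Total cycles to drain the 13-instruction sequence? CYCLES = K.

CYCLES = 8

t=0 i0:mulh.MUL ; RAW r5
t=1 i1:st.MEM ; no-port MEM/MEM
t=2 i2&i3:st.MEM/add.ALU ; dual
t=3 i4&i5:bne.BR/add.ALU ; dual
t=4 i6&i7:st.MEM/or.ALU ; dual
t=5 i8:st.MEM ; no-port MEM/MEM
t=6 i9&i10:st.MEM/add.ALU ; dual
t=7 i11&i12:xor.ALU/ld.MEM ; dual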